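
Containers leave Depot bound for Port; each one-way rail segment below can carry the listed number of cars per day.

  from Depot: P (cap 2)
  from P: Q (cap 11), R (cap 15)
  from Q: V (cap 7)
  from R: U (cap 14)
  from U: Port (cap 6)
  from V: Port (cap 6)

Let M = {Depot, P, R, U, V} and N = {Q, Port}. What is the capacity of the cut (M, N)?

23

Edges leaving {Depot, P, R, U, V}: P→Q (11), U→Port (6), V→Port (6).
Cut capacity = 11 + 6 + 6 = 23.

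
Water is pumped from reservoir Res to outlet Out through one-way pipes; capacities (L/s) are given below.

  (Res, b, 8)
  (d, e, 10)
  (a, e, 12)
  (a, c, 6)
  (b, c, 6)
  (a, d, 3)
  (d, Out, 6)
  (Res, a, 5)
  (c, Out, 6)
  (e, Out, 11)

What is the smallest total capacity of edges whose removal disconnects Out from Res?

Augment Res→a→c→Out: bottleneck 5, flow now 5.
Augment Res→b→c→Out: bottleneck 1, flow now 6.
Augment Res→b→c→a→d→Out: bottleneck 3, flow now 9. (uses reverse residual edge)
Augment Res→b→c→a→e→Out: bottleneck 2, flow now 11. (uses reverse residual edge)
No augmenting path remains; maximum flow = 11.
By max-flow min-cut, the minimum cut capacity equals the max flow.
In the residual graph, reachable from Res: {Res, b}.
Min-cut edges: Res→a (5), b→c (6); capacity 5 + 6 = 11.

11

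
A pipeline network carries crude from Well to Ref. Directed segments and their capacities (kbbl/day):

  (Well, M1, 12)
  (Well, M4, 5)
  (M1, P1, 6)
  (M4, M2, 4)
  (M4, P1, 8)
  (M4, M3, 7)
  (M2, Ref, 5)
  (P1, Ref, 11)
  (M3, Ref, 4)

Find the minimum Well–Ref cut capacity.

Augment Well→M1→P1→Ref: bottleneck 6, flow now 6.
Augment Well→M4→M2→Ref: bottleneck 4, flow now 10.
Augment Well→M4→P1→Ref: bottleneck 1, flow now 11.
No augmenting path remains; maximum flow = 11.
By max-flow min-cut, the minimum cut capacity equals the max flow.
In the residual graph, reachable from Well: {Well, M1}.
Min-cut edges: Well→M4 (5), M1→P1 (6); capacity 5 + 6 = 11.

11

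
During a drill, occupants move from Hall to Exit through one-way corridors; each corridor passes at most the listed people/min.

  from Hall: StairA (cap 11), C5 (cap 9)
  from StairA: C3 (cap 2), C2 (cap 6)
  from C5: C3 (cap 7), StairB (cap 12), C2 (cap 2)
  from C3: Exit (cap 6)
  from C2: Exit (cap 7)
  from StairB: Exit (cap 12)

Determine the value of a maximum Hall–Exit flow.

Augment Hall→StairA→C3→Exit: bottleneck 2, flow now 2.
Augment Hall→StairA→C2→Exit: bottleneck 6, flow now 8.
Augment Hall→C5→C3→Exit: bottleneck 4, flow now 12.
Augment Hall→C5→C2→Exit: bottleneck 1, flow now 13.
Augment Hall→C5→StairB→Exit: bottleneck 4, flow now 17.
No augmenting path remains; maximum flow = 17.
In the residual graph, reachable from Hall: {Hall, StairA}.
Min-cut edges: Hall→C5 (9), StairA→C3 (2), StairA→C2 (6); capacity 9 + 2 + 6 = 17.
This cut is saturated, so no flow can exceed 17.

17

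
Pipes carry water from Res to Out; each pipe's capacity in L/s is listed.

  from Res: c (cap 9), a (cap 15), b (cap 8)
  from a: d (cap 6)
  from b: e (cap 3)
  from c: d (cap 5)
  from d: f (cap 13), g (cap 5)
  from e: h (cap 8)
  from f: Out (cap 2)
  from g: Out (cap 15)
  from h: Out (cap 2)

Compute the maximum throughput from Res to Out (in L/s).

9

Augment Res→a→d→f→Out: bottleneck 2, flow now 2.
Augment Res→a→d→g→Out: bottleneck 4, flow now 6.
Augment Res→b→e→h→Out: bottleneck 2, flow now 8.
Augment Res→c→d→g→Out: bottleneck 1, flow now 9.
No augmenting path remains; maximum flow = 9.
In the residual graph, reachable from Res: {Res, a, b, c, d, e, f, h}.
Min-cut edges: d→g (5), f→Out (2), h→Out (2); capacity 5 + 2 + 2 = 9.
This cut is saturated, so no flow can exceed 9.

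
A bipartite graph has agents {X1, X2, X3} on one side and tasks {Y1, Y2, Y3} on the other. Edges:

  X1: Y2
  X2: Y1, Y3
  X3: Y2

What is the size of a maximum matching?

2

Unit-capacity flow: source→left, listed edges, right→sink; max matching = max flow.
Augmenting path X1→Y2 (+1); matched 1.
Augmenting path X2→Y1 (+1); matched 2.
No augmenting path remains; maximum matching = 2.
König certificate: {X2, Y2} is a vertex cover of size 2 (every listed pair touches it), so no matching can be larger.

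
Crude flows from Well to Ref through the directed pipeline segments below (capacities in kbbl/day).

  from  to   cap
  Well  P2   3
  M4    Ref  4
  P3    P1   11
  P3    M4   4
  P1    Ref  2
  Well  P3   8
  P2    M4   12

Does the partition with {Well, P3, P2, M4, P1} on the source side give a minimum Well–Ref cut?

Yes — it is a minimum cut (capacity 6).

Given cut capacity: 4 + 2 = 6.
Augment Well→P3→M4→Ref: bottleneck 4, flow now 4.
Augment Well→P3→P1→Ref: bottleneck 2, flow now 6.
No augmenting path remains; maximum flow = 6.
Cut capacity 6 equals the max flow, so it is a minimum cut.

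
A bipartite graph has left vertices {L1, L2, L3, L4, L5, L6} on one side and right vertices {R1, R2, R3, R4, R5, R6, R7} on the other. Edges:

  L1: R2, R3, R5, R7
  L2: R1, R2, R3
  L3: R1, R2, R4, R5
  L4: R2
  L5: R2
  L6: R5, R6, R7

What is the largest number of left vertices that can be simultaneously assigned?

5

Unit-capacity flow: source→left, listed edges, right→sink; max matching = max flow.
Augmenting path L1→R2 (+1); matched 1.
Augmenting path L2→R1 (+1); matched 2.
Augmenting path L3→R4 (+1); matched 3.
Augmenting path L6→R5 (+1); matched 4.
Augmenting path L4→R2→L1→R3 (+1); matched 5.
No augmenting path remains; maximum matching = 5.
König certificate: {L1, L2, L3, L6, R2} is a vertex cover of size 5 (every listed pair touches it), so no matching can be larger.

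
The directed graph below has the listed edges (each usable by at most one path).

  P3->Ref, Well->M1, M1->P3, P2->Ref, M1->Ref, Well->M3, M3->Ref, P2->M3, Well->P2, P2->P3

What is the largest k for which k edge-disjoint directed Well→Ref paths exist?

Assign every edge capacity 1; by Menger, the answer equals the max flow.
Path Well→M1→Ref (+1); total 1.
Path Well→P2→Ref (+1); total 2.
Path Well→M3→Ref (+1); total 3.
No residual Well→Ref path; max flow = 3.
Certifying cut of size 3: {Well→M1, Well→M3, Well→P2}.

3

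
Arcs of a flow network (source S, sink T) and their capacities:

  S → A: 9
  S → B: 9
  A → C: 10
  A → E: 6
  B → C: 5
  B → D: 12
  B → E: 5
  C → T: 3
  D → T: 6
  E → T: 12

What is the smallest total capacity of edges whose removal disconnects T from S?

18

Augment S→A→C→T: bottleneck 3, flow now 3.
Augment S→A→E→T: bottleneck 6, flow now 9.
Augment S→B→D→T: bottleneck 6, flow now 15.
Augment S→B→E→T: bottleneck 3, flow now 18.
No augmenting path remains; maximum flow = 18.
By max-flow min-cut, the minimum cut capacity equals the max flow.
In the residual graph, reachable from S: {S}.
Min-cut edges: S→A (9), S→B (9); capacity 9 + 9 = 18.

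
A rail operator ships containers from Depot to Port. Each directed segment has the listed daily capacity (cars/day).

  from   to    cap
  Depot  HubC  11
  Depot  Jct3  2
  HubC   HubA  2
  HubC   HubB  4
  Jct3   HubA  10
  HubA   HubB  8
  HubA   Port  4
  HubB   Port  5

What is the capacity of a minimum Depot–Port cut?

Augment Depot→HubC→HubA→Port: bottleneck 2, flow now 2.
Augment Depot→HubC→HubB→Port: bottleneck 4, flow now 6.
Augment Depot→Jct3→HubA→Port: bottleneck 2, flow now 8.
No augmenting path remains; maximum flow = 8.
By max-flow min-cut, the minimum cut capacity equals the max flow.
In the residual graph, reachable from Depot: {Depot, HubC}.
Min-cut edges: Depot→Jct3 (2), HubC→HubA (2), HubC→HubB (4); capacity 2 + 2 + 4 = 8.

8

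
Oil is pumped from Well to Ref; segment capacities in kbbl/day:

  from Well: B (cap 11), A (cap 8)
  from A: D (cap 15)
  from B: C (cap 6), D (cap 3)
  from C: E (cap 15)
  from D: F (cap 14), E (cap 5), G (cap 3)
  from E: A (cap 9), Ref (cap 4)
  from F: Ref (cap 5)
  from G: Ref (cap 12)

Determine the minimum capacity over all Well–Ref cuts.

12

Augment Well→A→D→E→Ref: bottleneck 4, flow now 4.
Augment Well→A→D→F→Ref: bottleneck 4, flow now 8.
Augment Well→B→D→F→Ref: bottleneck 1, flow now 9.
Augment Well→B→D→G→Ref: bottleneck 2, flow now 11.
Augment Well→B→C→E→D→G→Ref: bottleneck 1, flow now 12. (uses reverse residual edge)
No augmenting path remains; maximum flow = 12.
By max-flow min-cut, the minimum cut capacity equals the max flow.
In the residual graph, reachable from Well: {Well, A, B, C, D, E, F}.
Min-cut edges: D→G (3), E→Ref (4), F→Ref (5); capacity 3 + 4 + 5 = 12.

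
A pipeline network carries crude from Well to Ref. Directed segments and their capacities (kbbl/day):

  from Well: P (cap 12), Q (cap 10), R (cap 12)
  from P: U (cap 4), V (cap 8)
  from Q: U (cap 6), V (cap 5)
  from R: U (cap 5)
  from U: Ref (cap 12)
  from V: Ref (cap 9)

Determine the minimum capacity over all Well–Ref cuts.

Augment Well→P→U→Ref: bottleneck 4, flow now 4.
Augment Well→P→V→Ref: bottleneck 8, flow now 12.
Augment Well→Q→U→Ref: bottleneck 6, flow now 18.
Augment Well→Q→V→Ref: bottleneck 1, flow now 19.
Augment Well→R→U→Ref: bottleneck 2, flow now 21.
No augmenting path remains; maximum flow = 21.
By max-flow min-cut, the minimum cut capacity equals the max flow.
In the residual graph, reachable from Well: {Well, P, Q, R, U, V}.
Min-cut edges: U→Ref (12), V→Ref (9); capacity 12 + 9 = 21.

21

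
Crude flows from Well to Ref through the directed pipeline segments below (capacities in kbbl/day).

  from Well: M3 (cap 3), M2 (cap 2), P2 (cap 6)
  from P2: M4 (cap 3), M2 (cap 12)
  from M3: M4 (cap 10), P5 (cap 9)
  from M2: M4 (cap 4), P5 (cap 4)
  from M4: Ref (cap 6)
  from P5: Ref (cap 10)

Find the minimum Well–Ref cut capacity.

11

Augment Well→P2→M4→Ref: bottleneck 3, flow now 3.
Augment Well→M3→M4→Ref: bottleneck 3, flow now 6.
Augment Well→M2→P5→Ref: bottleneck 2, flow now 8.
Augment Well→P2→M2→P5→Ref: bottleneck 2, flow now 10.
Augment Well→P2→M2→M4→M3→P5→Ref: bottleneck 1, flow now 11. (uses reverse residual edge)
No augmenting path remains; maximum flow = 11.
By max-flow min-cut, the minimum cut capacity equals the max flow.
In the residual graph, reachable from Well: {Well}.
Min-cut edges: Well→P2 (6), Well→M3 (3), Well→M2 (2); capacity 6 + 3 + 2 = 11.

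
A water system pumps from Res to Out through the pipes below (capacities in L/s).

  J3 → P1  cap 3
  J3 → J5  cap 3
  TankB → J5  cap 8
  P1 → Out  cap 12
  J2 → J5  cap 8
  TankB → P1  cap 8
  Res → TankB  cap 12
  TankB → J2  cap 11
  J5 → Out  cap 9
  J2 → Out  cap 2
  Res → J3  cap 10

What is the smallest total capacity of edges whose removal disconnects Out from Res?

Augment Res→J3→J5→Out: bottleneck 3, flow now 3.
Augment Res→J3→P1→Out: bottleneck 3, flow now 6.
Augment Res→TankB→J5→Out: bottleneck 6, flow now 12.
Augment Res→TankB→J2→Out: bottleneck 2, flow now 14.
Augment Res→TankB→P1→Out: bottleneck 4, flow now 18.
No augmenting path remains; maximum flow = 18.
By max-flow min-cut, the minimum cut capacity equals the max flow.
In the residual graph, reachable from Res: {Res, J3}.
Min-cut edges: Res→TankB (12), J3→J5 (3), J3→P1 (3); capacity 12 + 3 + 3 = 18.

18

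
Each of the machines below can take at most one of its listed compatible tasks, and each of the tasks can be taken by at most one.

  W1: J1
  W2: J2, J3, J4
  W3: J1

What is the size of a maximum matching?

Unit-capacity flow: source→left, listed edges, right→sink; max matching = max flow.
Augmenting path W1→J1 (+1); matched 1.
Augmenting path W2→J2 (+1); matched 2.
No augmenting path remains; maximum matching = 2.
König certificate: {W2, J1} is a vertex cover of size 2 (every listed pair touches it), so no matching can be larger.

2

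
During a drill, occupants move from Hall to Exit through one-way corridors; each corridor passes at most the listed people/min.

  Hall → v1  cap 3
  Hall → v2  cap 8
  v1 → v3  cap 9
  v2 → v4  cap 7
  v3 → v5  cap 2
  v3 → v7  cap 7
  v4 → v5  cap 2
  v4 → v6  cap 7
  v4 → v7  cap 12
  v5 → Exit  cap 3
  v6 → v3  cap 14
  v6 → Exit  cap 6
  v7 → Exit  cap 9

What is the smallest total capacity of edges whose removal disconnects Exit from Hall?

10

Augment Hall→v1→v3→v5→Exit: bottleneck 2, flow now 2.
Augment Hall→v1→v3→v7→Exit: bottleneck 1, flow now 3.
Augment Hall→v2→v4→v5→Exit: bottleneck 1, flow now 4.
Augment Hall→v2→v4→v6→Exit: bottleneck 6, flow now 10.
No augmenting path remains; maximum flow = 10.
By max-flow min-cut, the minimum cut capacity equals the max flow.
In the residual graph, reachable from Hall: {Hall, v2}.
Min-cut edges: Hall→v1 (3), v2→v4 (7); capacity 3 + 7 = 10.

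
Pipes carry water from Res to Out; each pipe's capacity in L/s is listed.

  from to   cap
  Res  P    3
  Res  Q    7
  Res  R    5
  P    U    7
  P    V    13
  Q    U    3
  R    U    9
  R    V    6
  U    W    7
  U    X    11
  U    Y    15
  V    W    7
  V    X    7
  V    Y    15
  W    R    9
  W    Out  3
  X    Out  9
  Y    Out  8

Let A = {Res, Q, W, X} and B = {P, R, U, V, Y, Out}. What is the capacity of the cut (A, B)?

32

Edges leaving {Res, Q, W, X}: Res→P (3), Res→R (5), Q→U (3), W→R (9), W→Out (3), X→Out (9).
Cut capacity = 3 + 5 + 3 + 9 + 3 + 9 = 32.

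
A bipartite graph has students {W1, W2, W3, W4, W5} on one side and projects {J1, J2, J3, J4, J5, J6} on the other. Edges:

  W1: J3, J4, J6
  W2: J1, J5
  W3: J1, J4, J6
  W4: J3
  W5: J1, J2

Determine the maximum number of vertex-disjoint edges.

Unit-capacity flow: source→left, listed edges, right→sink; max matching = max flow.
Augmenting path W1→J3 (+1); matched 1.
Augmenting path W2→J1 (+1); matched 2.
Augmenting path W3→J4 (+1); matched 3.
Augmenting path W5→J2 (+1); matched 4.
Augmenting path W4→J3→W1→J6 (+1); matched 5.
No augmenting path remains; maximum matching = 5.
König certificate: {W1, W2, W3, W4, W5} is a vertex cover of size 5 (every listed pair touches it), so no matching can be larger.

5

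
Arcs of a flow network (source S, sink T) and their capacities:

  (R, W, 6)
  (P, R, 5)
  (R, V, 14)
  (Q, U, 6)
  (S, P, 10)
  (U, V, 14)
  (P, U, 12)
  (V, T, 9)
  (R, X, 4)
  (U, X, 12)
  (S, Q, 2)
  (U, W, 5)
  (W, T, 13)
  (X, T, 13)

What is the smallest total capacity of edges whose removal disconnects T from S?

12

Augment S→P→R→V→T: bottleneck 5, flow now 5.
Augment S→P→U→V→T: bottleneck 4, flow now 9.
Augment S→P→U→W→T: bottleneck 1, flow now 10.
Augment S→Q→U→W→T: bottleneck 2, flow now 12.
No augmenting path remains; maximum flow = 12.
By max-flow min-cut, the minimum cut capacity equals the max flow.
In the residual graph, reachable from S: {S}.
Min-cut edges: S→P (10), S→Q (2); capacity 10 + 2 = 12.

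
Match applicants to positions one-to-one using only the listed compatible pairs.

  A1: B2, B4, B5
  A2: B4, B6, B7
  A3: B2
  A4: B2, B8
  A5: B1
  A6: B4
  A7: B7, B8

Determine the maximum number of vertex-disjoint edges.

Unit-capacity flow: source→left, listed edges, right→sink; max matching = max flow.
Augmenting path A1→B2 (+1); matched 1.
Augmenting path A2→B4 (+1); matched 2.
Augmenting path A4→B8 (+1); matched 3.
Augmenting path A5→B1 (+1); matched 4.
Augmenting path A7→B7 (+1); matched 5.
Augmenting path A3→B2→A1→B5 (+1); matched 6.
Augmenting path A6→B4→A2→B6 (+1); matched 7.
No augmenting path remains; maximum matching = 7.
König certificate: {A1, A2, A3, A4, A5, A6, A7} is a vertex cover of size 7 (every listed pair touches it), so no matching can be larger.

7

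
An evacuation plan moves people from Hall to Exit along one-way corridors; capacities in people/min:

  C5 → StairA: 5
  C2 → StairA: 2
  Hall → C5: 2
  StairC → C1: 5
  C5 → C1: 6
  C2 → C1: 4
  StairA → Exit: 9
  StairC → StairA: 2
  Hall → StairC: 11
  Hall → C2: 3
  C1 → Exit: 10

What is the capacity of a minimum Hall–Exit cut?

12

Augment Hall→StairC→StairA→Exit: bottleneck 2, flow now 2.
Augment Hall→StairC→C1→Exit: bottleneck 5, flow now 7.
Augment Hall→C2→StairA→Exit: bottleneck 2, flow now 9.
Augment Hall→C2→C1→Exit: bottleneck 1, flow now 10.
Augment Hall→C5→StairA→Exit: bottleneck 2, flow now 12.
No augmenting path remains; maximum flow = 12.
By max-flow min-cut, the minimum cut capacity equals the max flow.
In the residual graph, reachable from Hall: {Hall, StairC}.
Min-cut edges: Hall→C2 (3), Hall→C5 (2), StairC→StairA (2), StairC→C1 (5); capacity 3 + 2 + 2 + 5 = 12.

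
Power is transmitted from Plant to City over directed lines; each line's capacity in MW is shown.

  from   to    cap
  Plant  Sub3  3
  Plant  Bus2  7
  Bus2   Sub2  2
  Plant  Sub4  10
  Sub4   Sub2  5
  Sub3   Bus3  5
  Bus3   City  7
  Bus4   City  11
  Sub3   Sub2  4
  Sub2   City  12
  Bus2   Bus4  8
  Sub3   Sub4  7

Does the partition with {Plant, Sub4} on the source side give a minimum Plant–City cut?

Given cut capacity: 3 + 7 + 5 = 15.
Augment Plant→Sub3→Sub2→City: bottleneck 3, flow now 3.
Augment Plant→Bus2→Bus4→City: bottleneck 7, flow now 10.
Augment Plant→Sub4→Sub2→City: bottleneck 5, flow now 15.
No augmenting path remains; maximum flow = 15.
Cut capacity 15 equals the max flow, so it is a minimum cut.

Yes — it is a minimum cut (capacity 15).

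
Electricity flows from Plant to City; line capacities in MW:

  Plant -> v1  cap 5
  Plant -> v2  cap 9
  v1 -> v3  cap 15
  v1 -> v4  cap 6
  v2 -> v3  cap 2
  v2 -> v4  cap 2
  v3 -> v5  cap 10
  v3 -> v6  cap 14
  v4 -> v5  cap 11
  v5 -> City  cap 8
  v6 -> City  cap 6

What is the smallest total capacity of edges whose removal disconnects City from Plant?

Augment Plant→v1→v3→v5→City: bottleneck 5, flow now 5.
Augment Plant→v2→v3→v5→City: bottleneck 2, flow now 7.
Augment Plant→v2→v4→v5→City: bottleneck 1, flow now 8.
Augment Plant→v2→v4→v5→v3→v6→City: bottleneck 1, flow now 9. (uses reverse residual edge)
No augmenting path remains; maximum flow = 9.
By max-flow min-cut, the minimum cut capacity equals the max flow.
In the residual graph, reachable from Plant: {Plant, v2}.
Min-cut edges: Plant→v1 (5), v2→v3 (2), v2→v4 (2); capacity 5 + 2 + 2 = 9.

9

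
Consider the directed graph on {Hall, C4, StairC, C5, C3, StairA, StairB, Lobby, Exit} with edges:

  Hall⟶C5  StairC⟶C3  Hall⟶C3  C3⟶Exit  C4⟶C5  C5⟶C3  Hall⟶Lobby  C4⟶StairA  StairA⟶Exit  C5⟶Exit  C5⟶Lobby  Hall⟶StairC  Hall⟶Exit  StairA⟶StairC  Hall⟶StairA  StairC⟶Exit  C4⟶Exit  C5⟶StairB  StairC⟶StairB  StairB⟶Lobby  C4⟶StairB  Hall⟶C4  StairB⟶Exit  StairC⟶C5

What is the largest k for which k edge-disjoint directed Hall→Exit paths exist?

Assign every edge capacity 1; by Menger, the answer equals the max flow.
Path Hall→Exit (+1); total 1.
Path Hall→C4→Exit (+1); total 2.
Path Hall→StairC→Exit (+1); total 3.
Path Hall→C5→Exit (+1); total 4.
Path Hall→C3→Exit (+1); total 5.
Path Hall→StairA→Exit (+1); total 6.
No residual Hall→Exit path; max flow = 6.
Certifying cut of size 6: {Hall→C3, Hall→C4, Hall→C5, Hall→Exit, Hall→StairA, Hall→StairC}.

6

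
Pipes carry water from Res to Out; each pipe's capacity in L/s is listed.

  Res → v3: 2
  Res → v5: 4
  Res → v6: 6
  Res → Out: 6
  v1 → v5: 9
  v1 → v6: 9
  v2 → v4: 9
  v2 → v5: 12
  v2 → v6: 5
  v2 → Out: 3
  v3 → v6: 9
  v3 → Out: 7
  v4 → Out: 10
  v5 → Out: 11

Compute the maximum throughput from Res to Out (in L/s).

Augment Res→Out: bottleneck 6, flow now 6.
Augment Res→v3→Out: bottleneck 2, flow now 8.
Augment Res→v5→Out: bottleneck 4, flow now 12.
No augmenting path remains; maximum flow = 12.
In the residual graph, reachable from Res: {Res, v6}.
Min-cut edges: Res→v3 (2), Res→v5 (4), Res→Out (6); capacity 2 + 4 + 6 = 12.
This cut is saturated, so no flow can exceed 12.

12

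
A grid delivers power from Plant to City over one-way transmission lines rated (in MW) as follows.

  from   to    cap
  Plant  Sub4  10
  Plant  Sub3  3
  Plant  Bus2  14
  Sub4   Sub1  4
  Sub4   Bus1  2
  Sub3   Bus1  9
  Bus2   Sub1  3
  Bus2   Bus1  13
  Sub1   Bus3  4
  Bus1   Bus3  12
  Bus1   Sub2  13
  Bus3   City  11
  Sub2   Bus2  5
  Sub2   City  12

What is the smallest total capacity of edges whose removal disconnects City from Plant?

Augment Plant→Sub4→Sub1→Bus3→City: bottleneck 4, flow now 4.
Augment Plant→Sub4→Bus1→Bus3→City: bottleneck 2, flow now 6.
Augment Plant→Sub3→Bus1→Bus3→City: bottleneck 3, flow now 9.
Augment Plant→Bus2→Bus1→Bus3→City: bottleneck 2, flow now 11.
Augment Plant→Bus2→Bus1→Sub2→City: bottleneck 11, flow now 22.
No augmenting path remains; maximum flow = 22.
By max-flow min-cut, the minimum cut capacity equals the max flow.
In the residual graph, reachable from Plant: {Plant, Sub4, Bus2, Sub1}.
Min-cut edges: Plant→Sub3 (3), Sub4→Bus1 (2), Bus2→Bus1 (13), Sub1→Bus3 (4); capacity 3 + 2 + 13 + 4 = 22.

22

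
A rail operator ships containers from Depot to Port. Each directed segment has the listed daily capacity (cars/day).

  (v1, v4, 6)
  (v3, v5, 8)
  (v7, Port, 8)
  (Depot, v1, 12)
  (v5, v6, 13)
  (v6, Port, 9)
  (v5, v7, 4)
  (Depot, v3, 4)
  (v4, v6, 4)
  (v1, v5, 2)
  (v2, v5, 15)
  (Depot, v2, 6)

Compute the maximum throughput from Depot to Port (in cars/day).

13

Augment Depot→v1→v4→v6→Port: bottleneck 4, flow now 4.
Augment Depot→v1→v5→v6→Port: bottleneck 2, flow now 6.
Augment Depot→v2→v5→v6→Port: bottleneck 3, flow now 9.
Augment Depot→v2→v5→v7→Port: bottleneck 3, flow now 12.
Augment Depot→v3→v5→v7→Port: bottleneck 1, flow now 13.
No augmenting path remains; maximum flow = 13.
In the residual graph, reachable from Depot: {Depot, v1, v2, v3, v4, v5, v6}.
Min-cut edges: v5→v7 (4), v6→Port (9); capacity 4 + 9 = 13.
This cut is saturated, so no flow can exceed 13.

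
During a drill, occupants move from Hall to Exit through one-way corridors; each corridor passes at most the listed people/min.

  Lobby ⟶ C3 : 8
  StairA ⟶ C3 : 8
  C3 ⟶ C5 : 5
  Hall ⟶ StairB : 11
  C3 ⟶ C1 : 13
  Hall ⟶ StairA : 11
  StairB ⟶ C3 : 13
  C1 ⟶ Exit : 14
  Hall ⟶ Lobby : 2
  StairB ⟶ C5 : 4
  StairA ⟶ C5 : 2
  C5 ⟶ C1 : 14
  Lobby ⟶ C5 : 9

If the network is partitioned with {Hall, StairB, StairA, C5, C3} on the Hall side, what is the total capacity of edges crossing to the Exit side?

29

Edges leaving {Hall, StairB, StairA, C5, C3}: Hall→Lobby (2), C5→C1 (14), C3→C1 (13).
Cut capacity = 2 + 14 + 13 = 29.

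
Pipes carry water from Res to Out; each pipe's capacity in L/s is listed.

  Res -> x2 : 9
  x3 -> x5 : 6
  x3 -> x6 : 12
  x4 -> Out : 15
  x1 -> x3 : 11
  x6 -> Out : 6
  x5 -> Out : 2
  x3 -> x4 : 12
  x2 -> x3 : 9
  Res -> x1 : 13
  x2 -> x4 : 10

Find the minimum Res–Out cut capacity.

Augment Res→x2→x4→Out: bottleneck 9, flow now 9.
Augment Res→x1→x3→x4→Out: bottleneck 6, flow now 15.
Augment Res→x1→x3→x5→Out: bottleneck 2, flow now 17.
Augment Res→x1→x3→x6→Out: bottleneck 3, flow now 20.
No augmenting path remains; maximum flow = 20.
By max-flow min-cut, the minimum cut capacity equals the max flow.
In the residual graph, reachable from Res: {Res, x1}.
Min-cut edges: Res→x2 (9), x1→x3 (11); capacity 9 + 11 = 20.

20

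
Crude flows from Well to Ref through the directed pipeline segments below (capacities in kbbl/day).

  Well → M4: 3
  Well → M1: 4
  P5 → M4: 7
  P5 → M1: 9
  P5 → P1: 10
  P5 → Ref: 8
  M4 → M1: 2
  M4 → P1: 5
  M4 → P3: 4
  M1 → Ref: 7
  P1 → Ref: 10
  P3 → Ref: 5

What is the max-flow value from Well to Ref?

7

Augment Well→M1→Ref: bottleneck 4, flow now 4.
Augment Well→M4→M1→Ref: bottleneck 2, flow now 6.
Augment Well→M4→P1→Ref: bottleneck 1, flow now 7.
No augmenting path remains; maximum flow = 7.
In the residual graph, reachable from Well: {Well}.
Min-cut edges: Well→M4 (3), Well→M1 (4); capacity 3 + 4 = 7.
This cut is saturated, so no flow can exceed 7.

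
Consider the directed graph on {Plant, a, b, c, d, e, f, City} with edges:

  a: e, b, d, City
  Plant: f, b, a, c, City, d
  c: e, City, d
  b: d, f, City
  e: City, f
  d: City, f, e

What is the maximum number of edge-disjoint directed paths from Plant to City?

5

Assign every edge capacity 1; by Menger, the answer equals the max flow.
Path Plant→City (+1); total 1.
Path Plant→a→City (+1); total 2.
Path Plant→b→City (+1); total 3.
Path Plant→c→City (+1); total 4.
Path Plant→d→City (+1); total 5.
No residual Plant→City path; max flow = 5.
Certifying cut of size 5: {Plant→City, Plant→a, Plant→b, Plant→c, Plant→d}.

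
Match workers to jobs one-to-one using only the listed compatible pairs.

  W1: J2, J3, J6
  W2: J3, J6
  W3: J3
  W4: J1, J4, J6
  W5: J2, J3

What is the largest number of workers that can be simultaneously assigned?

4

Unit-capacity flow: source→left, listed edges, right→sink; max matching = max flow.
Augmenting path W1→J2 (+1); matched 1.
Augmenting path W2→J3 (+1); matched 2.
Augmenting path W4→J1 (+1); matched 3.
Augmenting path W3→J3→W2→J6 (+1); matched 4.
No augmenting path remains; maximum matching = 4.
König certificate: {W4, J2, J3, J6} is a vertex cover of size 4 (every listed pair touches it), so no matching can be larger.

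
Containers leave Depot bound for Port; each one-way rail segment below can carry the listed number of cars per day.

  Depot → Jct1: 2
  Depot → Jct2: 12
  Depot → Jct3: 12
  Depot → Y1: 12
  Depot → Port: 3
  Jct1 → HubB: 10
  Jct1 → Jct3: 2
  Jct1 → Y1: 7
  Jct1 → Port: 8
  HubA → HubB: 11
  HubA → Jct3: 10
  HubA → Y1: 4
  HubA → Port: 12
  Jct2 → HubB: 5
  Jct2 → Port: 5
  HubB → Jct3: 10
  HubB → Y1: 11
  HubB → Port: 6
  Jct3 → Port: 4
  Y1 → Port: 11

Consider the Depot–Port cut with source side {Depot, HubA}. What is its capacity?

78

Edges leaving {Depot, HubA}: Depot→Jct1 (2), Depot→Jct2 (12), Depot→Jct3 (12), Depot→Y1 (12), Depot→Port (3), HubA→HubB (11), HubA→Jct3 (10), HubA→Y1 (4), HubA→Port (12).
Cut capacity = 2 + 12 + 12 + 12 + 3 + 11 + 10 + 4 + 12 = 78.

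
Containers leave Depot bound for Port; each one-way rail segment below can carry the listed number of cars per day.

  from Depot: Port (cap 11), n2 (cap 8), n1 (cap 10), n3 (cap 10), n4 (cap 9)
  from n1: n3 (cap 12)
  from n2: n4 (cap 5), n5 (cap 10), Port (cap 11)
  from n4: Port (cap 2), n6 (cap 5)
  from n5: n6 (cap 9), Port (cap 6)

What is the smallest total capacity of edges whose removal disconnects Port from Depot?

Augment Depot→Port: bottleneck 11, flow now 11.
Augment Depot→n2→Port: bottleneck 8, flow now 19.
Augment Depot→n4→Port: bottleneck 2, flow now 21.
No augmenting path remains; maximum flow = 21.
By max-flow min-cut, the minimum cut capacity equals the max flow.
In the residual graph, reachable from Depot: {Depot, n1, n3, n4, n6}.
Min-cut edges: Depot→n2 (8), Depot→Port (11), n4→Port (2); capacity 8 + 11 + 2 = 21.

21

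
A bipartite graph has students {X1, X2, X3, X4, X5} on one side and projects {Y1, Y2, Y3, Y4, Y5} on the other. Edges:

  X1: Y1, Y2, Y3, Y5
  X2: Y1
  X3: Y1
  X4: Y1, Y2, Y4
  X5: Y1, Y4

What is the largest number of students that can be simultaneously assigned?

Unit-capacity flow: source→left, listed edges, right→sink; max matching = max flow.
Augmenting path X1→Y1 (+1); matched 1.
Augmenting path X4→Y2 (+1); matched 2.
Augmenting path X5→Y4 (+1); matched 3.
Augmenting path X2→Y1→X1→Y3 (+1); matched 4.
No augmenting path remains; maximum matching = 4.
König certificate: {X1, X4, X5, Y1} is a vertex cover of size 4 (every listed pair touches it), so no matching can be larger.

4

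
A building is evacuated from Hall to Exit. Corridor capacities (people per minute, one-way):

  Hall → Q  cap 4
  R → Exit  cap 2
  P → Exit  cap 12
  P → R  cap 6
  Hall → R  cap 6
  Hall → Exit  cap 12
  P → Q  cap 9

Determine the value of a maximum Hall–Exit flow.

14

Augment Hall→Exit: bottleneck 12, flow now 12.
Augment Hall→R→Exit: bottleneck 2, flow now 14.
No augmenting path remains; maximum flow = 14.
In the residual graph, reachable from Hall: {Hall, Q, R}.
Min-cut edges: Hall→Exit (12), R→Exit (2); capacity 12 + 2 = 14.
This cut is saturated, so no flow can exceed 14.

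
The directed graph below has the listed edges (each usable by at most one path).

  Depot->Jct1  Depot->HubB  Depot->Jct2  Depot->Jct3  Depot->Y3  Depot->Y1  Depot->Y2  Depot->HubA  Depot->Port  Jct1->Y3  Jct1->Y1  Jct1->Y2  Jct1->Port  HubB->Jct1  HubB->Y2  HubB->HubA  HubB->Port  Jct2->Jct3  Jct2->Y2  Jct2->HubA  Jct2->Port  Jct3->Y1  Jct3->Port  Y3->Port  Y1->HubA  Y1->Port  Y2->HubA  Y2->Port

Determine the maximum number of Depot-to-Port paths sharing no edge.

Assign every edge capacity 1; by Menger, the answer equals the max flow.
Path Depot→Port (+1); total 1.
Path Depot→Jct1→Port (+1); total 2.
Path Depot→HubB→Port (+1); total 3.
Path Depot→Jct2→Port (+1); total 4.
Path Depot→Jct3→Port (+1); total 5.
Path Depot→Y3→Port (+1); total 6.
Path Depot→Y1→Port (+1); total 7.
Path Depot→Y2→Port (+1); total 8.
No residual Depot→Port path; max flow = 8.
Certifying cut of size 8: {Depot→HubB, Depot→Jct1, Depot→Jct2, Depot→Jct3, Depot→Port, Depot→Y1, Depot→Y2, Depot→Y3}.

8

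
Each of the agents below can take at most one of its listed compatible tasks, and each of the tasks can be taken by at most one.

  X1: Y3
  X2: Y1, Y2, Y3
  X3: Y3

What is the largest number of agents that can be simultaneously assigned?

2

Unit-capacity flow: source→left, listed edges, right→sink; max matching = max flow.
Augmenting path X1→Y3 (+1); matched 1.
Augmenting path X2→Y1 (+1); matched 2.
No augmenting path remains; maximum matching = 2.
König certificate: {X2, Y3} is a vertex cover of size 2 (every listed pair touches it), so no matching can be larger.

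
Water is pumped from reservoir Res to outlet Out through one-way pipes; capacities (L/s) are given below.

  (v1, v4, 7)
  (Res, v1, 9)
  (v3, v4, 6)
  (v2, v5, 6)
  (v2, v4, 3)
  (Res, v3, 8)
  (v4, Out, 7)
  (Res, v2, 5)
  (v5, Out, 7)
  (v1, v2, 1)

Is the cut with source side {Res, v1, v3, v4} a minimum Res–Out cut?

Given cut capacity: 5 + 1 + 7 = 13.
Augment Res→v1→v4→Out: bottleneck 7, flow now 7.
Augment Res→v2→v5→Out: bottleneck 5, flow now 12.
Augment Res→v1→v2→v5→Out: bottleneck 1, flow now 13.
No augmenting path remains; maximum flow = 13.
Cut capacity 13 equals the max flow, so it is a minimum cut.

Yes — it is a minimum cut (capacity 13).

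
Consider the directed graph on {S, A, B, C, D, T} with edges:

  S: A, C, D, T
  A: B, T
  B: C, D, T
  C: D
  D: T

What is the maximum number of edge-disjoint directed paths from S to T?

Assign every edge capacity 1; by Menger, the answer equals the max flow.
Path S→T (+1); total 1.
Path S→A→T (+1); total 2.
Path S→D→T (+1); total 3.
No residual S→T path; max flow = 3.
Certifying cut of size 3: {D→T, S→A, S→T}.

3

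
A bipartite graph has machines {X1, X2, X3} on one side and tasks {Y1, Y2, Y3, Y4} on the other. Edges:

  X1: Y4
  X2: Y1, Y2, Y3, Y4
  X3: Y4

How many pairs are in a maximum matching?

Unit-capacity flow: source→left, listed edges, right→sink; max matching = max flow.
Augmenting path X1→Y4 (+1); matched 1.
Augmenting path X2→Y1 (+1); matched 2.
No augmenting path remains; maximum matching = 2.
König certificate: {X2, Y4} is a vertex cover of size 2 (every listed pair touches it), so no matching can be larger.

2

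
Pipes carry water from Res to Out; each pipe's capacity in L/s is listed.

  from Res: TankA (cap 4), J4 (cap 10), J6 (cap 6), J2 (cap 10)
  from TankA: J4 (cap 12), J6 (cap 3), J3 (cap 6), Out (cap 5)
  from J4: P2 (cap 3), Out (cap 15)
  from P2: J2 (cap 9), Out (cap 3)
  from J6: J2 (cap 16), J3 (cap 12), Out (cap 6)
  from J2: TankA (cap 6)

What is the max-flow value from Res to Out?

26

Augment Res→TankA→Out: bottleneck 4, flow now 4.
Augment Res→J4→Out: bottleneck 10, flow now 14.
Augment Res→J6→Out: bottleneck 6, flow now 20.
Augment Res→J2→TankA→Out: bottleneck 1, flow now 21.
Augment Res→J2→TankA→J4→Out: bottleneck 5, flow now 26.
No augmenting path remains; maximum flow = 26.
In the residual graph, reachable from Res: {Res, J2}.
Min-cut edges: Res→TankA (4), Res→J4 (10), Res→J6 (6), J2→TankA (6); capacity 4 + 10 + 6 + 6 = 26.
This cut is saturated, so no flow can exceed 26.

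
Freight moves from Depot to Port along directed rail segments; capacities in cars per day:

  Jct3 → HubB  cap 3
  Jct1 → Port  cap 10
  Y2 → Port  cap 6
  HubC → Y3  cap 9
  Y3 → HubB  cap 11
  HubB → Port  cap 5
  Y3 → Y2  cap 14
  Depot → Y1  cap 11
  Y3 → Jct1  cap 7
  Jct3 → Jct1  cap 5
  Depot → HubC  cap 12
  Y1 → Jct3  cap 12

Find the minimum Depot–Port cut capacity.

17

Augment Depot→HubC→Y3→Y2→Port: bottleneck 6, flow now 6.
Augment Depot→HubC→Y3→HubB→Port: bottleneck 3, flow now 9.
Augment Depot→Y1→Jct3→HubB→Port: bottleneck 2, flow now 11.
Augment Depot→Y1→Jct3→Jct1→Port: bottleneck 5, flow now 16.
Augment Depot→Y1→Jct3→HubB→Y3→Jct1→Port: bottleneck 1, flow now 17. (uses reverse residual edge)
No augmenting path remains; maximum flow = 17.
By max-flow min-cut, the minimum cut capacity equals the max flow.
In the residual graph, reachable from Depot: {Depot, HubC, Y1, Jct3}.
Min-cut edges: HubC→Y3 (9), Jct3→HubB (3), Jct3→Jct1 (5); capacity 9 + 3 + 5 = 17.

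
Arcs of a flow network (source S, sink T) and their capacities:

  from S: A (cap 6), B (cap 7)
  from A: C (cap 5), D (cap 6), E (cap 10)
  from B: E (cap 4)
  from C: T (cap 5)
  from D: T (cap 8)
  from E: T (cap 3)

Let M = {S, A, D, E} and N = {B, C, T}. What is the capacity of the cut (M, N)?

23

Edges leaving {S, A, D, E}: S→B (7), A→C (5), D→T (8), E→T (3).
Cut capacity = 7 + 5 + 8 + 3 = 23.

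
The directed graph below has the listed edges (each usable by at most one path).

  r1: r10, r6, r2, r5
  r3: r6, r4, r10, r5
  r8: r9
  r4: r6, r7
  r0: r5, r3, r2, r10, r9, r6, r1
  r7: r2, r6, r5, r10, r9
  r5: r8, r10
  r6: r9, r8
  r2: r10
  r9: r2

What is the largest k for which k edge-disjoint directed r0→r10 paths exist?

Assign every edge capacity 1; by Menger, the answer equals the max flow.
Path r0→r10 (+1); total 1.
Path r0→r1→r10 (+1); total 2.
Path r0→r2→r10 (+1); total 3.
Path r0→r3→r10 (+1); total 4.
Path r0→r5→r10 (+1); total 5.
No residual r0→r10 path; max flow = 5.
Certifying cut of size 5: {r0→r1, r0→r10, r0→r3, r0→r5, r2→r10}.

5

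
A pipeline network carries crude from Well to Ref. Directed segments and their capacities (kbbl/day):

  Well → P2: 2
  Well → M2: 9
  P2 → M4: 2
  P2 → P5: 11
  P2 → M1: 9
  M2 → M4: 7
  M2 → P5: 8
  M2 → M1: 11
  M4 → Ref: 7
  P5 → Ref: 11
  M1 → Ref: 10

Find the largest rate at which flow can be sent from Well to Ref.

11

Augment Well→P2→M4→Ref: bottleneck 2, flow now 2.
Augment Well→M2→M4→Ref: bottleneck 5, flow now 7.
Augment Well→M2→P5→Ref: bottleneck 4, flow now 11.
No augmenting path remains; maximum flow = 11.
In the residual graph, reachable from Well: {Well}.
Min-cut edges: Well→P2 (2), Well→M2 (9); capacity 2 + 9 = 11.
This cut is saturated, so no flow can exceed 11.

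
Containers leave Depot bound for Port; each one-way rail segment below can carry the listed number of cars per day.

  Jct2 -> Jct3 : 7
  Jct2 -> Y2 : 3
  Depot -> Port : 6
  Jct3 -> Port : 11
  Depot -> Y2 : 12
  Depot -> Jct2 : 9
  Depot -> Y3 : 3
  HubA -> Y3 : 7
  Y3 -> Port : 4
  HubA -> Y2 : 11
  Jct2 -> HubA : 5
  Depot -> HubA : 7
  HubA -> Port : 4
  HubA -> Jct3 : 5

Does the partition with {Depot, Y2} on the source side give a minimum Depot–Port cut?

Given cut capacity: 9 + 7 + 3 + 6 = 25.
Augment Depot→Port: bottleneck 6, flow now 6.
Augment Depot→HubA→Port: bottleneck 4, flow now 10.
Augment Depot→Y3→Port: bottleneck 3, flow now 13.
Augment Depot→Jct2→Jct3→Port: bottleneck 7, flow now 20.
Augment Depot→HubA→Y3→Port: bottleneck 1, flow now 21.
Augment Depot→HubA→Jct3→Port: bottleneck 2, flow now 23.
Augment Depot→Jct2→HubA→Jct3→Port: bottleneck 2, flow now 25.
No augmenting path remains; maximum flow = 25.
Cut capacity 25 equals the max flow, so it is a minimum cut.

Yes — it is a minimum cut (capacity 25).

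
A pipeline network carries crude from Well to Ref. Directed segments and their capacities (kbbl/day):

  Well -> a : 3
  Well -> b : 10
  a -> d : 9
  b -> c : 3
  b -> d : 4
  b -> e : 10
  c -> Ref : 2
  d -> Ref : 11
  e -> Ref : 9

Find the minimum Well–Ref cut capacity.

Augment Well→a→d→Ref: bottleneck 3, flow now 3.
Augment Well→b→c→Ref: bottleneck 2, flow now 5.
Augment Well→b→d→Ref: bottleneck 4, flow now 9.
Augment Well→b→e→Ref: bottleneck 4, flow now 13.
No augmenting path remains; maximum flow = 13.
By max-flow min-cut, the minimum cut capacity equals the max flow.
In the residual graph, reachable from Well: {Well}.
Min-cut edges: Well→a (3), Well→b (10); capacity 3 + 10 = 13.

13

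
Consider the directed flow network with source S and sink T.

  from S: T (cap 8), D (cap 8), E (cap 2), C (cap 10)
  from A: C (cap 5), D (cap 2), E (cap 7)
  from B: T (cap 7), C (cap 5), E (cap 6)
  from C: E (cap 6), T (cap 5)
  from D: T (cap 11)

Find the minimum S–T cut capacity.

21

Augment S→T: bottleneck 8, flow now 8.
Augment S→C→T: bottleneck 5, flow now 13.
Augment S→D→T: bottleneck 8, flow now 21.
No augmenting path remains; maximum flow = 21.
By max-flow min-cut, the minimum cut capacity equals the max flow.
In the residual graph, reachable from S: {S, C, E}.
Min-cut edges: S→D (8), S→T (8), C→T (5); capacity 8 + 8 + 5 = 21.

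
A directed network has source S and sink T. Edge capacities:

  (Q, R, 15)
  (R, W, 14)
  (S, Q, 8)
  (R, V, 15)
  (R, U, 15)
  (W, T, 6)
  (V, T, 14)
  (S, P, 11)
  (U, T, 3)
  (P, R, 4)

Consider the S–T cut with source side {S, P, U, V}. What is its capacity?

29

Edges leaving {S, P, U, V}: S→Q (8), P→R (4), U→T (3), V→T (14).
Cut capacity = 8 + 4 + 3 + 14 = 29.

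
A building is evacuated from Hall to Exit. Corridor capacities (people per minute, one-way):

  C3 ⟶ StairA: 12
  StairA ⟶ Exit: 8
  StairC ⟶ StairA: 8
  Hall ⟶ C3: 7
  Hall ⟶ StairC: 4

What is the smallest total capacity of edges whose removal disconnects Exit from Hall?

Augment Hall→StairC→StairA→Exit: bottleneck 4, flow now 4.
Augment Hall→C3→StairA→Exit: bottleneck 4, flow now 8.
No augmenting path remains; maximum flow = 8.
By max-flow min-cut, the minimum cut capacity equals the max flow.
In the residual graph, reachable from Hall: {Hall, StairC, C3, StairA}.
Min-cut edges: StairA→Exit (8); capacity 8 = 8.

8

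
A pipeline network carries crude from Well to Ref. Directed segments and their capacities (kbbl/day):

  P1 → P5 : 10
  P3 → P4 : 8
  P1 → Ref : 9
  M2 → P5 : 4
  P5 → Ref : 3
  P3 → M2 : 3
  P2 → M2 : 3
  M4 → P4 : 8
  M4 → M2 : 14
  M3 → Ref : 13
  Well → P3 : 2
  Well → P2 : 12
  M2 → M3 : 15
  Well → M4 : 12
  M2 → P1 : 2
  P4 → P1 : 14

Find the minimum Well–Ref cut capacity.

17

Augment Well→M4→P4→P1→Ref: bottleneck 8, flow now 8.
Augment Well→M4→M2→M3→Ref: bottleneck 4, flow now 12.
Augment Well→P3→P4→P1→Ref: bottleneck 1, flow now 13.
Augment Well→P3→M2→M3→Ref: bottleneck 1, flow now 14.
Augment Well→P2→M2→M3→Ref: bottleneck 3, flow now 17.
No augmenting path remains; maximum flow = 17.
By max-flow min-cut, the minimum cut capacity equals the max flow.
In the residual graph, reachable from Well: {Well, P2}.
Min-cut edges: Well→M4 (12), Well→P3 (2), P2→M2 (3); capacity 12 + 2 + 3 = 17.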